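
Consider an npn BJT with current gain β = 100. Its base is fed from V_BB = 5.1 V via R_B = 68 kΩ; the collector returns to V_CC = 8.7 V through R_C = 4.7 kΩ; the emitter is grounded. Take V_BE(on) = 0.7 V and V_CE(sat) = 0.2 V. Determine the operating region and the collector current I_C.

Assume active: I_B = (5.1 − 0.7)/68 = 0.0647 mA, giving I_C = β·I_B = 6.47 mA.
But then V_CE = 8.7 − 6.47×4.7 = -21.7 V < V_CE(sat) = 0.2 V — impossible in the active region.
So the transistor is saturated. With V_CE = 0.2 V, I_C = (V_CC − 0.2)/R_C = 8.5/4.7 = 1.81 mA.
Check: β·I_B = 6.47 mA > I_C = 1.81 mA, confirming saturation.

saturation; I_C ≈ 1.8 mA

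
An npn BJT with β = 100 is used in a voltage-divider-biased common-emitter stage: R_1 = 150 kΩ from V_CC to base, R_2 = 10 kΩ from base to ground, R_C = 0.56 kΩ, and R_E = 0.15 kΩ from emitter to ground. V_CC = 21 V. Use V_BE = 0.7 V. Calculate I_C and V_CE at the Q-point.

Thevenize the base divider: V_Th = V_CC·R_2/(R_1+R_2) = 21×10/160 = 1.31 V, R_Th = R_1‖R_2 = 9.38 kΩ.
Base-emitter loop: V_Th = I_B·R_Th + V_BE + (β+1)I_B·R_E, so I_B = (1.31 − 0.7) / (9.38 + 101×0.15) = 0.025 mA.
I_C = β·I_B = 100×0.025 = 2.5 mA, and I_E = (β+1)I_B = 2.52 mA.
V_CE = V_CC − I_C·R_C − I_E·R_E = 21 − 2.5×0.56 − 2.52×0.15 = 19.2 V.
V_CE = 19.2 V > 0.2 V confirms active-region operation.

I_C ≈ 2.5 mA, V_CE ≈ 19 V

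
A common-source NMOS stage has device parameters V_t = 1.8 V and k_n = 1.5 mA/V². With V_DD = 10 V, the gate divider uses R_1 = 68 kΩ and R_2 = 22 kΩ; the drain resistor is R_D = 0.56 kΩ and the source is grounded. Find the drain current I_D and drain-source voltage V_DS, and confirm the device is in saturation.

V_G = V_DD·R_2/(R_1+R_2) = 10×22/90 = 2.44 V. With the source grounded, V_GS = V_G = 2.44 V.
Assume saturation: I_D = (k_n/2)(V_GS − V_t)² = (1.5/2)×(2.44 − 1.8)² = 0.75×0.644² = 0.311 mA.
V_DS = V_DD − I_D·R_D = 10 − 0.311×0.56 = 9.83 V.
Saturation requires V_DS ≥ V_GS − V_t = 0.644 V; 9.83 ≥ 0.644 ✓.

I_D ≈ 0.31 mA, V_DS ≈ 9.8 V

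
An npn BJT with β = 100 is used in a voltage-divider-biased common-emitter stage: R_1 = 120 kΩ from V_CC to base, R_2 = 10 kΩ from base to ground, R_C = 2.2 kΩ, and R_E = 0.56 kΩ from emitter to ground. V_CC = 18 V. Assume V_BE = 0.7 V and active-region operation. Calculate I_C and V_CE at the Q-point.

Thevenize the base divider: V_Th = V_CC·R_2/(R_1+R_2) = 18×10/130 = 1.38 V, R_Th = R_1‖R_2 = 9.23 kΩ.
Base-emitter loop: V_Th = I_B·R_Th + V_BE + (β+1)I_B·R_E, so I_B = (1.38 − 0.7) / (9.23 + 101×0.56) = 0.0104 mA.
I_C = β·I_B = 100×0.0104 = 1.04 mA, and I_E = (β+1)I_B = 1.05 mA.
V_CE = V_CC − I_C·R_C − I_E·R_E = 18 − 1.04×2.2 − 1.05×0.56 = 15.1 V.
V_CE = 15.1 V > 0.2 V confirms active-region operation.

I_C ≈ 1 mA, V_CE ≈ 15 V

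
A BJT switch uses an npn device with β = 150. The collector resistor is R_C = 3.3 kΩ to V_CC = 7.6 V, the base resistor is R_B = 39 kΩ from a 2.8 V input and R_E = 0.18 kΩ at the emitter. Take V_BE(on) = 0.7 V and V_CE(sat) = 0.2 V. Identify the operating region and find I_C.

Assume active: I_B = (2.8 − 0.7)/(39 + 151×0.18) = 0.0317 mA, I_C = β·I_B = 4.76 mA.
Then V_CE = 7.6 − 4.76×3.3 − 4.79×0.18 = -8.97 V < 0.2 V — the active assumption fails.
Re-solve with V_CE = 0.2 V. KCL at the emitter: V_E/R_E = (V_BB−0.7−V_E)/R_B + (V_CC−0.2−V_E)/R_C, giving V_E = 0.39 V.
I_C = (V_CC − 0.2 − V_E)/R_C = (7.4 − 0.39)/3.3 = 2.12 mA.
Check: I_B = (2.1 − 0.39)/39 = 0.0438 mA, and β·I_B = 6.58 mA > I_C, confirming saturation.

saturation; I_C ≈ 2.1 mA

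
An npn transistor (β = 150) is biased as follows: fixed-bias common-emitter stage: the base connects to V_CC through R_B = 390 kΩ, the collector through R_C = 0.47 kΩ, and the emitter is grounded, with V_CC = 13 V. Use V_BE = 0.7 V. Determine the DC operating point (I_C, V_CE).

Base loop: V_CC = I_B·R_B + V_BE, so I_B = (13 − 0.7)/390 kΩ = 0.0315 mA.
In the active region I_C = β·I_B = 150 × 0.0315 = 4.73 mA.
Collector loop: V_CE = V_CC − I_C·R_C = 13 − 4.73×0.47 = 10.8 V.
Since V_CE = 10.8 V > V_CE(sat) ≈ 0.2 V, the transistor is in the active region as assumed.

I_C ≈ 4.7 mA, V_CE ≈ 11 V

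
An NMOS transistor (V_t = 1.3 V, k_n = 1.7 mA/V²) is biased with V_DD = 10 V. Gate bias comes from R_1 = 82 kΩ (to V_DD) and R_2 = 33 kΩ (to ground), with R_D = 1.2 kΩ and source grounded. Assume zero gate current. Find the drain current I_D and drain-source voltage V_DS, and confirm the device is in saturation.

V_G = V_DD·R_2/(R_1+R_2) = 10×33/115 = 2.87 V. With the source grounded, V_GS = V_G = 2.87 V.
Assume saturation: I_D = (k_n/2)(V_GS − V_t)² = (1.7/2)×(2.87 − 1.3)² = 0.85×1.57² = 2.09 mA.
V_DS = V_DD − I_D·R_D = 10 − 2.09×1.2 = 7.49 V.
Saturation requires V_DS ≥ V_GS − V_t = 1.57 V; 7.49 ≥ 1.57 ✓.

I_D ≈ 2.1 mA, V_DS ≈ 7.5 V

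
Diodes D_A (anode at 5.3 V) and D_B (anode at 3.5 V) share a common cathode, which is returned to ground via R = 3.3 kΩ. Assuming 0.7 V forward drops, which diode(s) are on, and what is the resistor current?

Only D_A conducts; I_R ≈ 1.4 mA

Assume both conduct. Then node N would need to be at both 5.3−0.7 = 4.6 V and 3.5−0.7 = 2.8 V, which is impossible.
Assume only D_A conducts: V_N = 5.3 − 0.7 = 4.6 V, so I_R = 4.6/3.3 = 1.39 mA.
Check D_B: its anode-to-cathode voltage is 3.5 − 4.6 = -1.1 V < 0.7 V, so it is off. The assumption is consistent.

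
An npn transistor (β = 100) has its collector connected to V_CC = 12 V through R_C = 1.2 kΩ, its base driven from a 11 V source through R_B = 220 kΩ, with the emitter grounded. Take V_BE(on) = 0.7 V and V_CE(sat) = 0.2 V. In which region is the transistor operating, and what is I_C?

active; I_C ≈ 4.7 mA

Assume active. Base-emitter loop: I_B = (V_BB − V_BE)/R_B = (11 − 0.7)/220 = 0.0468 mA.
I_C = β·I_B = 100×0.0468 = 4.68 mA.
V_CE = V_CC − I_C·R_C = 12 − 4.68×1.2 = 6.38 V > V_CE(sat), so the active-region assumption holds.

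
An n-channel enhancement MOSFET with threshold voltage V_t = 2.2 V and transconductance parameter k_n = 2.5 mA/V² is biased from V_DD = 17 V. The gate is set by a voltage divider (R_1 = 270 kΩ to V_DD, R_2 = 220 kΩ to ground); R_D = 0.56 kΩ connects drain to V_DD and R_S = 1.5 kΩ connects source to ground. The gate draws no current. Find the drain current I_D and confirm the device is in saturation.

I_D ≈ 2.7 mA

V_G = V_DD·R_2/(R_1+R_2) = 17×220/490 = 7.63 V.
Assume saturation: I_D = (k_n/2)(V_GS − V_t)² with V_GS = V_G − I_D·R_S = 7.63 − 1.5·I_D.
Substituting gives 2.81·I_D² − 21.4·I_D + 36.9 = 0, with roots I_D = 2.65 or 4.95 mA.
The root I_D = 4.95 mA gives V_GS = 0.21 V ≤ V_t, so take I_D = 2.65 mA.
Then V_GS = 3.66 V and V_DS = V_DD − I_D(R_D+R_S) = 17 − 2.65×2.06 = 11.5 V.
Saturation requires V_DS ≥ V_GS − V_t = 1.46 V; 11.5 ≥ 1.46 ✓.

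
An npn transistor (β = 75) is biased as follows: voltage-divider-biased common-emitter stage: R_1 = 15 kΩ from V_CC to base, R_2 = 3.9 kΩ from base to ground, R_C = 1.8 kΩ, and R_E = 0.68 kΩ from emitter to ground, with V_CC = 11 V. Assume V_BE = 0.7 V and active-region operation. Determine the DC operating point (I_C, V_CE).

I_C ≈ 2.1 mA, V_CE ≈ 5.6 V

Thevenize the base divider: V_Th = V_CC·R_2/(R_1+R_2) = 11×3.9/18.9 = 2.27 V, R_Th = R_1‖R_2 = 3.1 kΩ.
Base-emitter loop: V_Th = I_B·R_Th + V_BE + (β+1)I_B·R_E, so I_B = (2.27 − 0.7) / (3.1 + 76×0.68) = 0.0287 mA.
I_C = β·I_B = 75×0.0287 = 2.15 mA, and I_E = (β+1)I_B = 2.18 mA.
V_CE = V_CC − I_C·R_C − I_E·R_E = 11 − 2.15×1.8 − 2.18×0.68 = 5.65 V.
V_CE = 5.65 V > 0.2 V confirms active-region operation.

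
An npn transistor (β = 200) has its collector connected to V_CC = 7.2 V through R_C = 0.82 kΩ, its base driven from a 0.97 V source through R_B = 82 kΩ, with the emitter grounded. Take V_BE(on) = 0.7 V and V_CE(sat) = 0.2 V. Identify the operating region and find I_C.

Assume active. Base-emitter loop: I_B = (V_BB − V_BE)/R_B = (0.97 − 0.7)/82 = 0.00329 mA.
I_C = β·I_B = 200×0.00329 = 0.659 mA.
V_CE = V_CC − I_C·R_C = 7.2 − 0.659×0.82 = 6.66 V > V_CE(sat), so the active-region assumption holds.

active; I_C ≈ 0.66 mA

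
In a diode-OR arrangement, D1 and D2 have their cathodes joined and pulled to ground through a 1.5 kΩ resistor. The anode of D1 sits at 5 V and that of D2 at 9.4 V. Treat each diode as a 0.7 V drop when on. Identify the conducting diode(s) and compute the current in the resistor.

Only D2 conducts; I_R ≈ 5.8 mA

Assume both conduct. Then node N would need to be at both 5−0.7 = 4.3 V and 9.4−0.7 = 8.7 V, which is impossible.
Assume only D2 conducts: V_N = 9.4 − 0.7 = 8.7 V, so I_R = 8.7/1.5 = 5.8 mA.
Check D1: its anode-to-cathode voltage is 5 − 8.7 = -3.7 V < 0.7 V, so it is off. The assumption is consistent.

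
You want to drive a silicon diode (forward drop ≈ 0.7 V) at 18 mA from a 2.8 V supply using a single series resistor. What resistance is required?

R ≈ 0.12 kΩ

The resistor drops V_S − V_D = 2.8 − 0.7 = 2.1 V at 18 mA.
R = 2.1 V / 18 mA = 0.117 kΩ.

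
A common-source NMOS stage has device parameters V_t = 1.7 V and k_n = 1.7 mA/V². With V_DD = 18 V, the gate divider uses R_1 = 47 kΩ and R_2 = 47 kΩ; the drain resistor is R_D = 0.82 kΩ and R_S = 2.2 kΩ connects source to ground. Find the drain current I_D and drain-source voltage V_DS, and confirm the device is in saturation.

V_G = V_DD·R_2/(R_1+R_2) = 18×47/94 = 9 V.
Assume saturation: I_D = (k_n/2)(V_GS − V_t)² with V_GS = V_G − I_D·R_S = 9 − 2.2·I_D.
Substituting gives 4.11·I_D² − 28.3·I_D + 45.3 = 0, with roots I_D = 2.53 or 4.35 mA.
The root I_D = 4.35 mA gives V_GS = -0.561 V ≤ V_t, so take I_D = 2.53 mA.
Then V_GS = 3.43 V and V_DS = V_DD − I_D(R_D+R_S) = 18 − 2.53×3.02 = 10.3 V.
Saturation requires V_DS ≥ V_GS − V_t = 1.73 V; 10.3 ≥ 1.73 ✓.

I_D ≈ 2.5 mA, V_DS ≈ 10 V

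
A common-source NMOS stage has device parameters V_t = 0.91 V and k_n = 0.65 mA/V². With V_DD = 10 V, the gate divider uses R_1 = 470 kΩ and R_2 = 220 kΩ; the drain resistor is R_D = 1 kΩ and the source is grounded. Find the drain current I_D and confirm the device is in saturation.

V_G = V_DD·R_2/(R_1+R_2) = 10×220/690 = 3.19 V. With the source grounded, V_GS = V_G = 3.19 V.
Assume saturation: I_D = (k_n/2)(V_GS − V_t)² = (0.65/2)×(3.19 − 0.91)² = 0.325×2.28² = 1.69 mA.
V_DS = V_DD − I_D·R_D = 10 − 1.69×1 = 8.31 V.
Saturation requires V_DS ≥ V_GS − V_t = 2.28 V; 8.31 ≥ 2.28 ✓.

I_D ≈ 1.7 mA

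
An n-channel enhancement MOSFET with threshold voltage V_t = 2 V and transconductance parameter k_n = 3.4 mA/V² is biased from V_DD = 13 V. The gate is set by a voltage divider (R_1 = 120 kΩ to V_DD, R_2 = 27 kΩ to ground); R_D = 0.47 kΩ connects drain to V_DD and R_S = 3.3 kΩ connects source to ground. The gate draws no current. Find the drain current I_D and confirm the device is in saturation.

I_D ≈ 0.06 mA

V_G = V_DD·R_2/(R_1+R_2) = 13×27/147 = 2.39 V.
Assume saturation: I_D = (k_n/2)(V_GS − V_t)² with V_GS = V_G − I_D·R_S = 2.39 − 3.3·I_D.
Substituting gives 18.5·I_D² − 5.35·I_D + 0.256 = 0, with roots I_D = 0.0604 or 0.229 mA.
The root I_D = 0.229 mA gives V_GS = 1.63 V ≤ V_t, so take I_D = 0.0604 mA.
Then V_GS = 2.19 V and V_DS = V_DD − I_D(R_D+R_S) = 13 − 0.0604×3.77 = 12.8 V.
Saturation requires V_DS ≥ V_GS − V_t = 0.188 V; 12.8 ≥ 0.188 ✓.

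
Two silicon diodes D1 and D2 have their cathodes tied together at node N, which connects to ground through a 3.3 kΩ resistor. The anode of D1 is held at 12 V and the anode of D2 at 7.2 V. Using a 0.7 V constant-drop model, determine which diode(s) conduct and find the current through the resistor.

Assume both conduct. Then node N would need to be at both 12−0.7 = 11.3 V and 7.2−0.7 = 6.5 V, which is impossible.
Assume only D1 conducts: V_N = 12 − 0.7 = 11.3 V, so I_R = 11.3/3.3 = 3.42 mA.
Check D2: its anode-to-cathode voltage is 7.2 − 11.3 = -4.1 V < 0.7 V, so it is off. The assumption is consistent.

Only D1 conducts; I_R ≈ 3.4 mA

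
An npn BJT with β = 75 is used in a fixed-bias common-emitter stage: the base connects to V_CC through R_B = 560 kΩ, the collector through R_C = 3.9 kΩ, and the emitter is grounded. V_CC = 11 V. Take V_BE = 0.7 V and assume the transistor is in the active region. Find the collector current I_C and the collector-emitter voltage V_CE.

I_C ≈ 1.4 mA, V_CE ≈ 5.6 V

Base loop: V_CC = I_B·R_B + V_BE, so I_B = (11 − 0.7)/560 kΩ = 0.0184 mA.
In the active region I_C = β·I_B = 75 × 0.0184 = 1.38 mA.
Collector loop: V_CE = V_CC − I_C·R_C = 11 − 1.38×3.9 = 5.62 V.
Since V_CE = 5.62 V > V_CE(sat) ≈ 0.2 V, the transistor is in the active region as assumed.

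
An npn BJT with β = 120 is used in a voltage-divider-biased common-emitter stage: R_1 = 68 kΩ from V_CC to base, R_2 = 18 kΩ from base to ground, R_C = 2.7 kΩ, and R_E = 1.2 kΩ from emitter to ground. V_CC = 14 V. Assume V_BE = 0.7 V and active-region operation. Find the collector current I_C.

I_C ≈ 1.7 mA

Thevenize the base divider: V_Th = V_CC·R_2/(R_1+R_2) = 14×18/86 = 2.93 V, R_Th = R_1‖R_2 = 14.2 kΩ.
Base-emitter loop: V_Th = I_B·R_Th + V_BE + (β+1)I_B·R_E, so I_B = (2.93 − 0.7) / (14.2 + 121×1.2) = 0.014 mA.
I_C = β·I_B = 120×0.014 = 1.68 mA, and I_E = (β+1)I_B = 1.69 mA.
V_CE = V_CC − I_C·R_C − I_E·R_E = 14 − 1.68×2.7 − 1.69×1.2 = 7.44 V.
V_CE = 7.44 V > 0.2 V confirms active-region operation.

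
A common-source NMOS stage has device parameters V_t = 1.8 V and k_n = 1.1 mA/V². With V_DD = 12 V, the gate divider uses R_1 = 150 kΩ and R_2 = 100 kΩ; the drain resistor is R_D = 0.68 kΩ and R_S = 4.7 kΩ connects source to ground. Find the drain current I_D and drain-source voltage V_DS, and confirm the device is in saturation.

V_G = V_DD·R_2/(R_1+R_2) = 12×100/250 = 4.8 V.
Assume saturation: I_D = (k_n/2)(V_GS − V_t)² with V_GS = V_G − I_D·R_S = 4.8 − 4.7·I_D.
Substituting gives 12.1·I_D² − 16.5·I_D + 4.95 = 0, with roots I_D = 0.447 or 0.912 mA.
The root I_D = 0.912 mA gives V_GS = 0.512 V ≤ V_t, so take I_D = 0.447 mA.
Then V_GS = 2.7 V and V_DS = V_DD − I_D(R_D+R_S) = 12 − 0.447×5.38 = 9.6 V.
Saturation requires V_DS ≥ V_GS − V_t = 0.901 V; 9.6 ≥ 0.901 ✓.

I_D ≈ 0.45 mA, V_DS ≈ 9.6 V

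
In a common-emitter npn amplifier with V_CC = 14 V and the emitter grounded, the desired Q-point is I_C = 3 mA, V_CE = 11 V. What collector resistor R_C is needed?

Collector loop: V_CC = I_C·R_C + V_CE.
R_C = (V_CC − V_CE)/I_C = (14 − 11)/3 = 1 kΩ.

R_C ≈ 1 kΩ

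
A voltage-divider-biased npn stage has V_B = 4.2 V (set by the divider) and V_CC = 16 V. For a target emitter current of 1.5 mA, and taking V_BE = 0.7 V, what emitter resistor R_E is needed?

R_E ≈ 2.3 kΩ

V_E = V_B − V_BE = 4.2 − 0.7 = 3.5 V.
R_E = V_E / I_E = 3.5 / 1.5 = 2.33 kΩ.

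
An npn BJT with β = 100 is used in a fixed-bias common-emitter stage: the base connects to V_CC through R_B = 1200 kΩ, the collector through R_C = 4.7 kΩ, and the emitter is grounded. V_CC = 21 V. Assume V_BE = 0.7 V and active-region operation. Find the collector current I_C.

Base loop: V_CC = I_B·R_B + V_BE, so I_B = (21 − 0.7)/1200 kΩ = 0.0169 mA.
In the active region I_C = β·I_B = 100 × 0.0169 = 1.69 mA.
Collector loop: V_CE = V_CC − I_C·R_C = 21 − 1.69×4.7 = 13 V.
Since V_CE = 13 V > V_CE(sat) ≈ 0.2 V, the transistor is in the active region as assumed.

I_C ≈ 1.7 mA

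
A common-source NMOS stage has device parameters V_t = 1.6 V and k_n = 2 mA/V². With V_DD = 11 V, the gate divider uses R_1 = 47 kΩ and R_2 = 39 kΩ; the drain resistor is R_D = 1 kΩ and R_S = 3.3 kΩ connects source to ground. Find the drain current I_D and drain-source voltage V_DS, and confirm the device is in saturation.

I_D ≈ 0.76 mA, V_DS ≈ 7.7 V

V_G = V_DD·R_2/(R_1+R_2) = 11×39/86 = 4.99 V.
Assume saturation: I_D = (k_n/2)(V_GS − V_t)² with V_GS = V_G − I_D·R_S = 4.99 − 3.3·I_D.
Substituting gives 10.9·I_D² − 23.4·I_D + 11.5 = 0, with roots I_D = 0.762 or 1.38 mA.
The root I_D = 1.38 mA gives V_GS = 0.424 V ≤ V_t, so take I_D = 0.762 mA.
Then V_GS = 2.47 V and V_DS = V_DD − I_D(R_D+R_S) = 11 − 0.762×4.3 = 7.72 V.
Saturation requires V_DS ≥ V_GS − V_t = 0.873 V; 7.72 ≥ 0.873 ✓.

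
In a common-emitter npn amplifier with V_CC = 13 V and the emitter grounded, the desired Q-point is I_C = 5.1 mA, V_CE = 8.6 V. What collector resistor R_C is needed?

Collector loop: V_CC = I_C·R_C + V_CE.
R_C = (V_CC − V_CE)/I_C = (13 − 8.6)/5.1 = 0.863 kΩ.

R_C ≈ 0.86 kΩ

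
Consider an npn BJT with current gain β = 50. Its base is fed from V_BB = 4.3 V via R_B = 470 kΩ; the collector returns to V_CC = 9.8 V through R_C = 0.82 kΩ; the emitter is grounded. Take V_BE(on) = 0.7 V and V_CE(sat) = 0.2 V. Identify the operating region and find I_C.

Assume active. Base-emitter loop: I_B = (V_BB − V_BE)/R_B = (4.3 − 0.7)/470 = 0.00766 mA.
I_C = β·I_B = 50×0.00766 = 0.383 mA.
V_CE = V_CC − I_C·R_C = 9.8 − 0.383×0.82 = 9.49 V > V_CE(sat), so the active-region assumption holds.

active; I_C ≈ 0.38 mA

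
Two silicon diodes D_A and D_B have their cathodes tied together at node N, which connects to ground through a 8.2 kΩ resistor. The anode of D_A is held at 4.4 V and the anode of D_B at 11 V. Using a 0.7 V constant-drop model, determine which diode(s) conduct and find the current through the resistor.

Only D_B conducts; I_R ≈ 1.3 mA

Assume both conduct. Then node N would need to be at both 4.4−0.7 = 3.7 V and 11−0.7 = 10.3 V, which is impossible.
Assume only D_B conducts: V_N = 11 − 0.7 = 10.3 V, so I_R = 10.3/8.2 = 1.26 mA.
Check D_A: its anode-to-cathode voltage is 4.4 − 10.3 = -5.9 V < 0.7 V, so it is off. The assumption is consistent.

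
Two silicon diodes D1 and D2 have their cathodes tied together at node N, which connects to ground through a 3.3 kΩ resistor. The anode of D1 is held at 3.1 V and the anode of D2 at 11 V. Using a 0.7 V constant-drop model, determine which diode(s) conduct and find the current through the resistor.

Assume both conduct. Then node N would need to be at both 3.1−0.7 = 2.4 V and 11−0.7 = 10.3 V, which is impossible.
Assume only D2 conducts: V_N = 11 − 0.7 = 10.3 V, so I_R = 10.3/3.3 = 3.12 mA.
Check D1: its anode-to-cathode voltage is 3.1 − 10.3 = -7.2 V < 0.7 V, so it is off. The assumption is consistent.

Only D2 conducts; I_R ≈ 3.1 mA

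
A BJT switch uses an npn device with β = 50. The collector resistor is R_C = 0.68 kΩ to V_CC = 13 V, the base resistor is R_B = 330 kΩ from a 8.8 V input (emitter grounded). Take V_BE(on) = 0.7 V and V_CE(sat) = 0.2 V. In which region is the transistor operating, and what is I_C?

active; I_C ≈ 1.2 mA

Assume active. Base-emitter loop: I_B = (V_BB − V_BE)/R_B = (8.8 − 0.7)/330 = 0.0245 mA.
I_C = β·I_B = 50×0.0245 = 1.23 mA.
V_CE = V_CC − I_C·R_C = 13 − 1.23×0.68 = 12.2 V > V_CE(sat), so the active-region assumption holds.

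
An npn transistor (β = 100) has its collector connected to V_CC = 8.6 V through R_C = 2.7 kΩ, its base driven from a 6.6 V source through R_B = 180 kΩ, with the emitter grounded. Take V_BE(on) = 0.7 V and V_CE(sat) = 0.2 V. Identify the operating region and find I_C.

Assume active: I_B = (6.6 − 0.7)/180 = 0.0328 mA, giving I_C = β·I_B = 3.28 mA.
But then V_CE = 8.6 − 3.28×2.7 = -0.25 V < V_CE(sat) = 0.2 V — impossible in the active region.
So the transistor is saturated. With V_CE = 0.2 V, I_C = (V_CC − 0.2)/R_C = 8.4/2.7 = 3.11 mA.
Check: β·I_B = 3.28 mA > I_C = 3.11 mA, confirming saturation.

saturation; I_C ≈ 3.1 mA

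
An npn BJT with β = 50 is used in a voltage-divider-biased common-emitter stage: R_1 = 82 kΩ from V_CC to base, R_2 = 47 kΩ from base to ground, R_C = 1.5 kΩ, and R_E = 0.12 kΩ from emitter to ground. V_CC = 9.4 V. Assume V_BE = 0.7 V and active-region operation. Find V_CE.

Thevenize the base divider: V_Th = V_CC·R_2/(R_1+R_2) = 9.4×47/129 = 3.42 V, R_Th = R_1‖R_2 = 29.9 kΩ.
Base-emitter loop: V_Th = I_B·R_Th + V_BE + (β+1)I_B·R_E, so I_B = (3.42 − 0.7) / (29.9 + 51×0.12) = 0.0757 mA.
I_C = β·I_B = 50×0.0757 = 3.78 mA, and I_E = (β+1)I_B = 3.86 mA.
V_CE = V_CC − I_C·R_C − I_E·R_E = 9.4 − 3.78×1.5 − 3.86×0.12 = 3.26 V.
V_CE = 3.26 V > 0.2 V confirms active-region operation.

V_CE ≈ 3.3 V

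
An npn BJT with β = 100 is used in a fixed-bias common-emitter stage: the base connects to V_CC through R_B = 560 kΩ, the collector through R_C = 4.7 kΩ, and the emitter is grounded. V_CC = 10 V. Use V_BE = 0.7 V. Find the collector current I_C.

Base loop: V_CC = I_B·R_B + V_BE, so I_B = (10 − 0.7)/560 kΩ = 0.0166 mA.
In the active region I_C = β·I_B = 100 × 0.0166 = 1.66 mA.
Collector loop: V_CE = V_CC − I_C·R_C = 10 − 1.66×4.7 = 2.19 V.
Since V_CE = 2.19 V > V_CE(sat) ≈ 0.2 V, the transistor is in the active region as assumed.

I_C ≈ 1.7 mA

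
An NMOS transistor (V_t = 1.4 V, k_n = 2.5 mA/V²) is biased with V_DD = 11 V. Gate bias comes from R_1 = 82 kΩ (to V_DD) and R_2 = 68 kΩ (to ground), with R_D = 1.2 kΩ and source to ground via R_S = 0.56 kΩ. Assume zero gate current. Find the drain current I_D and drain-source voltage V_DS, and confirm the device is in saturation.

I_D ≈ 3.4 mA, V_DS ≈ 4.9 V

V_G = V_DD·R_2/(R_1+R_2) = 11×68/150 = 4.99 V.
Assume saturation: I_D = (k_n/2)(V_GS − V_t)² with V_GS = V_G − I_D·R_S = 4.99 − 0.56·I_D.
Substituting gives 0.392·I_D² − 6.02·I_D + 16.1 = 0, with roots I_D = 3.44 or 11.9 mA.
The root I_D = 11.9 mA gives V_GS = -1.69 V ≤ V_t, so take I_D = 3.44 mA.
Then V_GS = 3.06 V and V_DS = V_DD − I_D(R_D+R_S) = 11 − 3.44×1.76 = 4.94 V.
Saturation requires V_DS ≥ V_GS − V_t = 1.66 V; 4.94 ≥ 1.66 ✓.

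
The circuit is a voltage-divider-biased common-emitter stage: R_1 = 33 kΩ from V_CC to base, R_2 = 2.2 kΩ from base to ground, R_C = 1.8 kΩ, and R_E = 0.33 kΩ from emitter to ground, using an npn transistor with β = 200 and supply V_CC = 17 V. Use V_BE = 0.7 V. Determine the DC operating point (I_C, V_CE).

I_C ≈ 1.1 mA, V_CE ≈ 15 V

Thevenize the base divider: V_Th = V_CC·R_2/(R_1+R_2) = 17×2.2/35.2 = 1.06 V, R_Th = R_1‖R_2 = 2.06 kΩ.
Base-emitter loop: V_Th = I_B·R_Th + V_BE + (β+1)I_B·R_E, so I_B = (1.06 − 0.7) / (2.06 + 201×0.33) = 0.0053 mA.
I_C = β·I_B = 200×0.0053 = 1.06 mA, and I_E = (β+1)I_B = 1.07 mA.
V_CE = V_CC − I_C·R_C − I_E·R_E = 17 − 1.06×1.8 − 1.07×0.33 = 14.7 V.
V_CE = 14.7 V > 0.2 V confirms active-region operation.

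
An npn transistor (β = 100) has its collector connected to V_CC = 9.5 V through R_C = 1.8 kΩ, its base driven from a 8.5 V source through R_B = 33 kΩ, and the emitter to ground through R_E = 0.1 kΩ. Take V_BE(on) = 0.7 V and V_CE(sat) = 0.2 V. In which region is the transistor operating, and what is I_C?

Assume active: I_B = (8.5 − 0.7)/(33 + 101×0.1) = 0.181 mA, I_C = β·I_B = 18.1 mA.
Then V_CE = 9.5 − 18.1×1.8 − 18.3×0.1 = -24.9 V < 0.2 V — the active assumption fails.
Re-solve with V_CE = 0.2 V. KCL at the emitter: V_E/R_E = (V_BB−0.7−V_E)/R_B + (V_CC−0.2−V_E)/R_C, giving V_E = 0.51 V.
I_C = (V_CC − 0.2 − V_E)/R_C = (9.3 − 0.51)/1.8 = 4.88 mA.
Check: I_B = (7.8 − 0.51)/33 = 0.221 mA, and β·I_B = 22.1 mA > I_C, confirming saturation.

saturation; I_C ≈ 4.9 mA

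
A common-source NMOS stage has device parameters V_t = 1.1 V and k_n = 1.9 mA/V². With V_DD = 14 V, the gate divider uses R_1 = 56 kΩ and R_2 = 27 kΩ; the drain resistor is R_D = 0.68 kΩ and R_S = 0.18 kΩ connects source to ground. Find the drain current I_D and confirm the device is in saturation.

V_G = V_DD·R_2/(R_1+R_2) = 14×27/83 = 4.55 V.
Assume saturation: I_D = (k_n/2)(V_GS − V_t)² with V_GS = V_G − I_D·R_S = 4.55 − 0.18·I_D.
Substituting gives 0.0308·I_D² − 2.18·I_D + 11.3 = 0, with roots I_D = 5.65 or 65.2 mA.
The root I_D = 65.2 mA gives V_GS = -7.19 V ≤ V_t, so take I_D = 5.65 mA.
Then V_GS = 3.54 V and V_DS = V_DD − I_D(R_D+R_S) = 14 − 5.65×0.86 = 9.14 V.
Saturation requires V_DS ≥ V_GS − V_t = 2.44 V; 9.14 ≥ 2.44 ✓.

I_D ≈ 5.6 mA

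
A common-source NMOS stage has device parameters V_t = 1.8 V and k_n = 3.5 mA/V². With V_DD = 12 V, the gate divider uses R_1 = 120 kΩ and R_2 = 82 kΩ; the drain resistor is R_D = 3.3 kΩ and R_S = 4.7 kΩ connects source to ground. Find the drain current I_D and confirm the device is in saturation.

I_D ≈ 0.54 mA

V_G = V_DD·R_2/(R_1+R_2) = 12×82/202 = 4.87 V.
Assume saturation: I_D = (k_n/2)(V_GS − V_t)² with V_GS = V_G − I_D·R_S = 4.87 − 4.7·I_D.
Substituting gives 38.7·I_D² − 51.5·I_D + 16.5 = 0, with roots I_D = 0.536 or 0.797 mA.
The root I_D = 0.797 mA gives V_GS = 1.13 V ≤ V_t, so take I_D = 0.536 mA.
Then V_GS = 2.35 V and V_DS = V_DD − I_D(R_D+R_S) = 12 − 0.536×8 = 7.71 V.
Saturation requires V_DS ≥ V_GS − V_t = 0.553 V; 7.71 ≥ 0.553 ✓.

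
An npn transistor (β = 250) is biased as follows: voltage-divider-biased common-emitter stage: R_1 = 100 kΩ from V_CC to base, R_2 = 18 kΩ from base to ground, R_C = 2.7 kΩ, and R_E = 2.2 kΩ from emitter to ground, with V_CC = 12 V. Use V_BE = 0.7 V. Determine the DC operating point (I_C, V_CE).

I_C ≈ 0.5 mA, V_CE ≈ 9.6 V

Thevenize the base divider: V_Th = V_CC·R_2/(R_1+R_2) = 12×18/118 = 1.83 V, R_Th = R_1‖R_2 = 15.3 kΩ.
Base-emitter loop: V_Th = I_B·R_Th + V_BE + (β+1)I_B·R_E, so I_B = (1.83 − 0.7) / (15.3 + 251×2.2) = 0.00199 mA.
I_C = β·I_B = 250×0.00199 = 0.498 mA, and I_E = (β+1)I_B = 0.5 mA.
V_CE = V_CC − I_C·R_C − I_E·R_E = 12 − 0.498×2.7 − 0.5×2.2 = 9.56 V.
V_CE = 9.56 V > 0.2 V confirms active-region operation.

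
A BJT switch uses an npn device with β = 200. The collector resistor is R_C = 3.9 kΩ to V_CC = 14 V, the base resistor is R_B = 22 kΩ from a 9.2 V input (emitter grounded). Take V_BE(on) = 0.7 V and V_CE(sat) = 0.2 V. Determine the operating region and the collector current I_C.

Assume active: I_B = (9.2 − 0.7)/22 = 0.386 mA, giving I_C = β·I_B = 77.3 mA.
But then V_CE = 14 − 77.3×3.9 = -287 V < V_CE(sat) = 0.2 V — impossible in the active region.
So the transistor is saturated. With V_CE = 0.2 V, I_C = (V_CC − 0.2)/R_C = 13.8/3.9 = 3.54 mA.
Check: β·I_B = 77.3 mA > I_C = 3.54 mA, confirming saturation.

saturation; I_C ≈ 3.5 mA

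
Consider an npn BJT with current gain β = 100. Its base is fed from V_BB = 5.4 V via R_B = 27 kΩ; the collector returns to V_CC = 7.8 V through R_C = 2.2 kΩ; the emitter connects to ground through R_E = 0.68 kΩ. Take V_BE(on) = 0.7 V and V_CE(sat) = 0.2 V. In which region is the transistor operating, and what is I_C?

saturation; I_C ≈ 2.6 mA

Assume active: I_B = (5.4 − 0.7)/(27 + 101×0.68) = 0.0491 mA, I_C = β·I_B = 4.91 mA.
Then V_CE = 7.8 − 4.91×2.2 − 4.96×0.68 = -6.38 V < 0.2 V — the active assumption fails.
Re-solve with V_CE = 0.2 V. KCL at the emitter: V_E/R_E = (V_BB−0.7−V_E)/R_B + (V_CC−0.2−V_E)/R_C, giving V_E = 1.85 V.
I_C = (V_CC − 0.2 − V_E)/R_C = (7.6 − 1.85)/2.2 = 2.61 mA.
Check: I_B = (4.7 − 1.85)/27 = 0.106 mA, and β·I_B = 10.6 mA > I_C, confirming saturation.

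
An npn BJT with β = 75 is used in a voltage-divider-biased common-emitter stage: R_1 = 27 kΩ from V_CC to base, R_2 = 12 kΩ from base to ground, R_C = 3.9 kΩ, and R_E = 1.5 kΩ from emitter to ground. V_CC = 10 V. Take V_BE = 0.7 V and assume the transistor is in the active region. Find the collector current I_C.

Thevenize the base divider: V_Th = V_CC·R_2/(R_1+R_2) = 10×12/39 = 3.08 V, R_Th = R_1‖R_2 = 8.31 kΩ.
Base-emitter loop: V_Th = I_B·R_Th + V_BE + (β+1)I_B·R_E, so I_B = (3.08 − 0.7) / (8.31 + 76×1.5) = 0.0194 mA.
I_C = β·I_B = 75×0.0194 = 1.46 mA, and I_E = (β+1)I_B = 1.48 mA.
V_CE = V_CC − I_C·R_C − I_E·R_E = 10 − 1.46×3.9 − 1.48×1.5 = 2.1 V.
V_CE = 2.1 V > 0.2 V confirms active-region operation.

I_C ≈ 1.5 mA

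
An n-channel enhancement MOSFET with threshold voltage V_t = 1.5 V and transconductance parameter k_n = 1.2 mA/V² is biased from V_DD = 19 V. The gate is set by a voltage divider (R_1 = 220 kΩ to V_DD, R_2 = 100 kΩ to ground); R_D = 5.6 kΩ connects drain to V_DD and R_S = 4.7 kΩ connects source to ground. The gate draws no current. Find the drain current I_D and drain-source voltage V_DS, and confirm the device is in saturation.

I_D ≈ 0.71 mA, V_DS ≈ 12 V

V_G = V_DD·R_2/(R_1+R_2) = 19×100/320 = 5.94 V.
Assume saturation: I_D = (k_n/2)(V_GS − V_t)² with V_GS = V_G − I_D·R_S = 5.94 − 4.7·I_D.
Substituting gives 13.3·I_D² − 26·I_D + 11.8 = 0, with roots I_D = 0.712 or 1.25 mA.
The root I_D = 1.25 mA gives V_GS = 0.0558 V ≤ V_t, so take I_D = 0.712 mA.
Then V_GS = 2.59 V and V_DS = V_DD − I_D(R_D+R_S) = 19 − 0.712×10.3 = 11.7 V.
Saturation requires V_DS ≥ V_GS − V_t = 1.09 V; 11.7 ≥ 1.09 ✓.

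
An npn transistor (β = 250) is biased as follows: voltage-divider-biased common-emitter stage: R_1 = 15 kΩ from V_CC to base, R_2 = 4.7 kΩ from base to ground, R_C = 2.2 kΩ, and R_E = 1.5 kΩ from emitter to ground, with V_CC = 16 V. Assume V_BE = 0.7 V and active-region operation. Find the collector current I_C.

Thevenize the base divider: V_Th = V_CC·R_2/(R_1+R_2) = 16×4.7/19.7 = 3.82 V, R_Th = R_1‖R_2 = 3.58 kΩ.
Base-emitter loop: V_Th = I_B·R_Th + V_BE + (β+1)I_B·R_E, so I_B = (3.82 − 0.7) / (3.58 + 251×1.5) = 0.0082 mA.
I_C = β·I_B = 250×0.0082 = 2.05 mA, and I_E = (β+1)I_B = 2.06 mA.
V_CE = V_CC − I_C·R_C − I_E·R_E = 16 − 2.05×2.2 − 2.06×1.5 = 8.4 V.
V_CE = 8.4 V > 0.2 V confirms active-region operation.

I_C ≈ 2.1 mA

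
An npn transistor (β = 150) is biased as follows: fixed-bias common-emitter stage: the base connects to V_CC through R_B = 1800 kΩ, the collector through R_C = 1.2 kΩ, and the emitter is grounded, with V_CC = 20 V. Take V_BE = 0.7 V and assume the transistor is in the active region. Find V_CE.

Base loop: V_CC = I_B·R_B + V_BE, so I_B = (20 − 0.7)/1800 kΩ = 0.0107 mA.
In the active region I_C = β·I_B = 150 × 0.0107 = 1.61 mA.
Collector loop: V_CE = V_CC − I_C·R_C = 20 − 1.61×1.2 = 18.1 V.
Since V_CE = 18.1 V > V_CE(sat) ≈ 0.2 V, the transistor is in the active region as assumed.

V_CE ≈ 18 V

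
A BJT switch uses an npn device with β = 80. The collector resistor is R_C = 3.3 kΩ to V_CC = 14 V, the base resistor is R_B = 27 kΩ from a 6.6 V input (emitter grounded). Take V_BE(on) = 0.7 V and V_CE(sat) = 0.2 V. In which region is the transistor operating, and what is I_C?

saturation; I_C ≈ 4.2 mA

Assume active: I_B = (6.6 − 0.7)/27 = 0.219 mA, giving I_C = β·I_B = 17.5 mA.
But then V_CE = 14 − 17.5×3.3 = -43.7 V < V_CE(sat) = 0.2 V — impossible in the active region.
So the transistor is saturated. With V_CE = 0.2 V, I_C = (V_CC − 0.2)/R_C = 13.8/3.3 = 4.18 mA.
Check: β·I_B = 17.5 mA > I_C = 4.18 mA, confirming saturation.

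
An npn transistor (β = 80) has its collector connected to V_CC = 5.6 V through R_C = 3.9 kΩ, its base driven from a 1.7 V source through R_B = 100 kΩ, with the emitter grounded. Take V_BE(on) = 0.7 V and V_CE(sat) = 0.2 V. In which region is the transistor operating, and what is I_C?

Assume active. Base-emitter loop: I_B = (V_BB − V_BE)/R_B = (1.7 − 0.7)/100 = 0.01 mA.
I_C = β·I_B = 80×0.01 = 0.8 mA.
V_CE = V_CC − I_C·R_C = 5.6 − 0.8×3.9 = 2.48 V > V_CE(sat), so the active-region assumption holds.

active; I_C ≈ 0.8 mA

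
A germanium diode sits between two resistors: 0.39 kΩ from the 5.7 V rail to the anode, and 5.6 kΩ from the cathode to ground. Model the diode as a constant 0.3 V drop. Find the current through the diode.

I ≈ 0.9 mA

The two resistors are in series with the diode, so KVL gives 5.7 = I·0.39 + 0.3 + I·5.6.
I = (5.7 − 0.3) / (0.39 + 5.6) kΩ = 5.4 / 5.99 = 0.902 mA.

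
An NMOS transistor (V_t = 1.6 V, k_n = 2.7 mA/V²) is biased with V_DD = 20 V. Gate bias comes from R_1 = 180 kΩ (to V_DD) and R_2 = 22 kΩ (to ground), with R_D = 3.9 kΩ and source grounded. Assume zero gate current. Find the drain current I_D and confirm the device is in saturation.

V_G = V_DD·R_2/(R_1+R_2) = 20×22/202 = 2.18 V. With the source grounded, V_GS = V_G = 2.18 V.
Assume saturation: I_D = (k_n/2)(V_GS − V_t)² = (2.7/2)×(2.18 − 1.6)² = 1.35×0.578² = 0.451 mA.
V_DS = V_DD − I_D·R_D = 20 − 0.451×3.9 = 18.2 V.
Saturation requires V_DS ≥ V_GS − V_t = 0.578 V; 18.2 ≥ 0.578 ✓.

I_D ≈ 0.45 mA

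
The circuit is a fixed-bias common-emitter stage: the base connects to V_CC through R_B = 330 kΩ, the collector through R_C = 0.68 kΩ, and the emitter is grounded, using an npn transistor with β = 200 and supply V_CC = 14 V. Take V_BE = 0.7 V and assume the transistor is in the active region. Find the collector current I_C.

Base loop: V_CC = I_B·R_B + V_BE, so I_B = (14 − 0.7)/330 kΩ = 0.0403 mA.
In the active region I_C = β·I_B = 200 × 0.0403 = 8.06 mA.
Collector loop: V_CE = V_CC − I_C·R_C = 14 − 8.06×0.68 = 8.52 V.
Since V_CE = 8.52 V > V_CE(sat) ≈ 0.2 V, the transistor is in the active region as assumed.

I_C ≈ 8.1 mA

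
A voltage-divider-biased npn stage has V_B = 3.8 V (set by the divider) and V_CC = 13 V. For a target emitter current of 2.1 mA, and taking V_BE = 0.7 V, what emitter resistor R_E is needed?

R_E ≈ 1.5 kΩ

V_E = V_B − V_BE = 3.8 − 0.7 = 3.1 V.
R_E = V_E / I_E = 3.1 / 2.1 = 1.48 kΩ.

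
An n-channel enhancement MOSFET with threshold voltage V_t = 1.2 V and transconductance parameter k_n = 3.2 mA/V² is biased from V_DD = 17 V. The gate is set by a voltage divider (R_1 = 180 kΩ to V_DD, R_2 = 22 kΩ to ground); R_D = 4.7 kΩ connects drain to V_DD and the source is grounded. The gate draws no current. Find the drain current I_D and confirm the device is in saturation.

I_D ≈ 0.68 mA

V_G = V_DD·R_2/(R_1+R_2) = 17×22/202 = 1.85 V. With the source grounded, V_GS = V_G = 1.85 V.
Assume saturation: I_D = (k_n/2)(V_GS − V_t)² = (3.2/2)×(1.85 − 1.2)² = 1.6×0.651² = 0.679 mA.
V_DS = V_DD − I_D·R_D = 17 − 0.679×4.7 = 13.8 V.
Saturation requires V_DS ≥ V_GS − V_t = 0.651 V; 13.8 ≥ 0.651 ✓.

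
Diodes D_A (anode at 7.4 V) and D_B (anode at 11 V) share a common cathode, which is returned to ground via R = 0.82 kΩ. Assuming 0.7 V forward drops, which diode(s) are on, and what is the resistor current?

Only D_B conducts; I_R ≈ 13 mA

Assume both conduct. Then node N would need to be at both 7.4−0.7 = 6.7 V and 11−0.7 = 10.3 V, which is impossible.
Assume only D_B conducts: V_N = 11 − 0.7 = 10.3 V, so I_R = 10.3/0.82 = 12.6 mA.
Check D_A: its anode-to-cathode voltage is 7.4 − 10.3 = -2.9 V < 0.7 V, so it is off. The assumption is consistent.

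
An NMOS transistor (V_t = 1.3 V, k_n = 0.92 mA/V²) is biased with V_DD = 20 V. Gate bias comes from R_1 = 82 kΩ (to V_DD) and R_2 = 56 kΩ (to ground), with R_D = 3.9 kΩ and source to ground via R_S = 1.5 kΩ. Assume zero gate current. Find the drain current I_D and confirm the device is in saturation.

I_D ≈ 2.9 mA

V_G = V_DD·R_2/(R_1+R_2) = 20×56/138 = 8.12 V.
Assume saturation: I_D = (k_n/2)(V_GS − V_t)² with V_GS = V_G − I_D·R_S = 8.12 − 1.5·I_D.
Substituting gives 1.04·I_D² − 10.4·I_D + 21.4 = 0, with roots I_D = 2.88 or 7.18 mA.
The root I_D = 7.18 mA gives V_GS = -2.65 V ≤ V_t, so take I_D = 2.88 mA.
Then V_GS = 3.8 V and V_DS = V_DD − I_D(R_D+R_S) = 20 − 2.88×5.4 = 4.47 V.
Saturation requires V_DS ≥ V_GS − V_t = 2.5 V; 4.47 ≥ 2.5 ✓.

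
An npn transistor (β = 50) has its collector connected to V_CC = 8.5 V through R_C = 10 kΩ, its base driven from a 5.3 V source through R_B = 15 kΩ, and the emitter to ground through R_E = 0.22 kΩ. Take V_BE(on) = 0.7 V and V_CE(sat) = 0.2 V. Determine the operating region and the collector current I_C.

Assume active: I_B = (5.3 − 0.7)/(15 + 51×0.22) = 0.175 mA, I_C = β·I_B = 8.77 mA.
Then V_CE = 8.5 − 8.77×10 − 8.95×0.22 = -81.2 V < 0.2 V — the active assumption fails.
Re-solve with V_CE = 0.2 V. KCL at the emitter: V_E/R_E = (V_BB−0.7−V_E)/R_B + (V_CC−0.2−V_E)/R_C, giving V_E = 0.241 V.
I_C = (V_CC − 0.2 − V_E)/R_C = (8.3 − 0.241)/10 = 0.806 mA.
Check: I_B = (4.6 − 0.241)/15 = 0.291 mA, and β·I_B = 14.5 mA > I_C, confirming saturation.

saturation; I_C ≈ 0.81 mA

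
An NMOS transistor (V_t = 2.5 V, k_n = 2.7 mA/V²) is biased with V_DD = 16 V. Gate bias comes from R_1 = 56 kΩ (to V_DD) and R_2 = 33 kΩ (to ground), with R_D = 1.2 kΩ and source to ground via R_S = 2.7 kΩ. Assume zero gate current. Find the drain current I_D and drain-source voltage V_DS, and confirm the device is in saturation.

I_D ≈ 0.96 mA, V_DS ≈ 12 V

V_G = V_DD·R_2/(R_1+R_2) = 16×33/89 = 5.93 V.
Assume saturation: I_D = (k_n/2)(V_GS − V_t)² with V_GS = V_G − I_D·R_S = 5.93 − 2.7·I_D.
Substituting gives 9.84·I_D² − 26·I_D + 15.9 = 0, with roots I_D = 0.959 or 1.69 mA.
The root I_D = 1.69 mA gives V_GS = 1.38 V ≤ V_t, so take I_D = 0.959 mA.
Then V_GS = 3.34 V and V_DS = V_DD − I_D(R_D+R_S) = 16 − 0.959×3.9 = 12.3 V.
Saturation requires V_DS ≥ V_GS − V_t = 0.843 V; 12.3 ≥ 0.843 ✓.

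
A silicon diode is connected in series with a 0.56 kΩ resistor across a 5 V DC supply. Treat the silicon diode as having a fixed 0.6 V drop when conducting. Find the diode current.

I ≈ 7.9 mA

KVL around the loop: 5 = V_D + I·R = 0.6 + I × 0.56 kΩ.
So I = (5 − 0.6) / 0.56 kΩ = 4.4 / 0.56 = 7.86 mA.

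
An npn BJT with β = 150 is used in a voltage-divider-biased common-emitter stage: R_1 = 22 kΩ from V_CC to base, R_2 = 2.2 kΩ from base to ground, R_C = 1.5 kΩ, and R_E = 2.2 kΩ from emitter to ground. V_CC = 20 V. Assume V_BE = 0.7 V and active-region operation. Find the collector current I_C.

I_C ≈ 0.5 mA

Thevenize the base divider: V_Th = V_CC·R_2/(R_1+R_2) = 20×2.2/24.2 = 1.82 V, R_Th = R_1‖R_2 = 2 kΩ.
Base-emitter loop: V_Th = I_B·R_Th + V_BE + (β+1)I_B·R_E, so I_B = (1.82 − 0.7) / (2 + 151×2.2) = 0.00335 mA.
I_C = β·I_B = 150×0.00335 = 0.502 mA, and I_E = (β+1)I_B = 0.505 mA.
V_CE = V_CC − I_C·R_C − I_E·R_E = 20 − 0.502×1.5 − 0.505×2.2 = 18.1 V.
V_CE = 18.1 V > 0.2 V confirms active-region operation.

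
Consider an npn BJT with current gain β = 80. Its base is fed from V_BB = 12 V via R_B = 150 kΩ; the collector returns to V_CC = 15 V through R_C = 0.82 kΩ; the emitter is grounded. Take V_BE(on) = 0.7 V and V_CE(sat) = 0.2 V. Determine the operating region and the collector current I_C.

Assume active. Base-emitter loop: I_B = (V_BB − V_BE)/R_B = (12 − 0.7)/150 = 0.0753 mA.
I_C = β·I_B = 80×0.0753 = 6.03 mA.
V_CE = V_CC − I_C·R_C = 15 − 6.03×0.82 = 10.1 V > V_CE(sat), so the active-region assumption holds.

active; I_C ≈ 6 mA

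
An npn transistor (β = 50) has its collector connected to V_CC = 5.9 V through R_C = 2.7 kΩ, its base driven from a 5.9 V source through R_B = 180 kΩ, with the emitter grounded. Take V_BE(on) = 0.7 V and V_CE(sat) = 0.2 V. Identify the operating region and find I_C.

active; I_C ≈ 1.4 mA

Assume active. Base-emitter loop: I_B = (V_BB − V_BE)/R_B = (5.9 − 0.7)/180 = 0.0289 mA.
I_C = β·I_B = 50×0.0289 = 1.44 mA.
V_CE = V_CC − I_C·R_C = 5.9 − 1.44×2.7 = 2 V > V_CE(sat), so the active-region assumption holds.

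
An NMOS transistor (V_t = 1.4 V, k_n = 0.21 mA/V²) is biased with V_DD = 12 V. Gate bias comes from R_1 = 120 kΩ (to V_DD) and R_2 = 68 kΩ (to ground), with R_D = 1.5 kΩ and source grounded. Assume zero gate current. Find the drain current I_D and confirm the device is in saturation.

I_D ≈ 0.91 mA

V_G = V_DD·R_2/(R_1+R_2) = 12×68/188 = 4.34 V. With the source grounded, V_GS = V_G = 4.34 V.
Assume saturation: I_D = (k_n/2)(V_GS − V_t)² = (0.21/2)×(4.34 − 1.4)² = 0.105×2.94² = 0.908 mA.
V_DS = V_DD − I_D·R_D = 12 − 0.908×1.5 = 10.6 V.
Saturation requires V_DS ≥ V_GS − V_t = 2.94 V; 10.6 ≥ 2.94 ✓.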